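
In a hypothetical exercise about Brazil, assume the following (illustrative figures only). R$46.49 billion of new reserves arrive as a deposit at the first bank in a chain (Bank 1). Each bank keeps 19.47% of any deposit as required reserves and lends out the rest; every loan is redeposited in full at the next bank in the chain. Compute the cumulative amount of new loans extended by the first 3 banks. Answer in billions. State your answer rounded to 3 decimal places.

R$91.867 billion

Bank i lends (1 − rr)^i of the original deposit: Bank 1 lends 46.49·0.8053 ≈ 37.4384, Bank 2 lends 46.49·0.8053² ≈ 30.1491, and so on.
Summing a geometric series: total = 46.49·[0.8053·(1 − 0.8053^3) / (1 − 0.8053)] ≈ 91.8666 billion.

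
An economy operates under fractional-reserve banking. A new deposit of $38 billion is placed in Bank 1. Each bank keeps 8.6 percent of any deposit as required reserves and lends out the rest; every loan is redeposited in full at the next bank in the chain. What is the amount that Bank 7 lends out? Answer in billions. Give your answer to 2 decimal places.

$20.25 billion

Each bank lends a fraction (1 − rr) = 0.9140 of the deposit it receives, so Bank 7 receives 38·0.9140^6 and lends 38·0.9140^7 ≈ 20.2492 billion.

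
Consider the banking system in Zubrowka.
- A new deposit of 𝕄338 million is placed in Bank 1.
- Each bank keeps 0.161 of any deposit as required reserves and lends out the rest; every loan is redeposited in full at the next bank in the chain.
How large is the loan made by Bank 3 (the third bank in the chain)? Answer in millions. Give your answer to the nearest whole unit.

Each bank lends a fraction (1 − rr) = 0.8390 of the deposit it receives, so Bank 3 receives 338·0.8390^2 and lends 338·0.8390^3 ≈ 199.6193 million.

𝕄200 million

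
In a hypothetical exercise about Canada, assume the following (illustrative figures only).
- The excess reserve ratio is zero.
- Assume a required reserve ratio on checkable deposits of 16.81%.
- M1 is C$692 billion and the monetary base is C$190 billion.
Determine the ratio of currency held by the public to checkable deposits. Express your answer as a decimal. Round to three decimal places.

Using m = M/MB = 692/190 ≈ 3.642105. From m = (1 + c)/(c + rr + e), rearranging gives 1 + c = m·(c + rr + e), so c·(1 − m) = m·(rr + e) − 1.
Hence c = [m·(rr + e) − 1]/(1 − m) = [3.642105 × (0.1681 + 0) − 1] / (1 − 3.642105) ≈ 0.146763.

0.147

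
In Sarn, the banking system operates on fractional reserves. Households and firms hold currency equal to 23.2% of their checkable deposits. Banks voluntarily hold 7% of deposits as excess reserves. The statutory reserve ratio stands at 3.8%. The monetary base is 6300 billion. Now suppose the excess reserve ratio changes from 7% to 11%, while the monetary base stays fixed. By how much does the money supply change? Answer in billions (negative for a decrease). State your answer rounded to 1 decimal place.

Initially m₁ = (1 + 0.232) / (0.038 + 0.07 + 0.232) ≈ 3.623529, so M₁ = 3.623529 × 6300 = 22828.2327 billion.
After the change m₂ = (1 + 0.232) / (0.038 + 0.11 + 0.232) ≈ 3.242105, so M₂ = 3.242105 × 6300 = 20425.2615 billion.
ΔM = M₂ − M₁ = 20425.2615 − 22828.2327 = -2402.9712 billion.

-2403.0 billion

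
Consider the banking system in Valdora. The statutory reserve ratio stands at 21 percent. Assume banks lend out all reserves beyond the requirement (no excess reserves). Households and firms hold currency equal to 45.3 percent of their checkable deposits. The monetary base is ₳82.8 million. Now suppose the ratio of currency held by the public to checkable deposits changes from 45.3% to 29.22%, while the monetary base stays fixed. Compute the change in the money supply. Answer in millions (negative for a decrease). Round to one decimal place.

₳31.6 million

Initially m₁ = (1 + 0.453) / (0.21 + 0.453) ≈ 2.1916, so M₁ = 2.1916 × 82.8 ≈ 181.4645 million.
After the change m₂ = (1 + 0.2922) / (0.21 + 0.2922) ≈ 2.5731, so M₂ = 2.5731 × 82.8 ≈ 213.0527 million.
ΔM = M₂ − M₁ = 213.0527 − 181.4645 = 31.5882 million.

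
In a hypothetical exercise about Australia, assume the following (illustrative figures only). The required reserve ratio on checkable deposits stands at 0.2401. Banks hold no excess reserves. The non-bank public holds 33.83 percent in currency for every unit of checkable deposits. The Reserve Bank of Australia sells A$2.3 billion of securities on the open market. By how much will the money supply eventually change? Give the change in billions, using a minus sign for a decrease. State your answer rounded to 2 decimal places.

-5.32 billion

The money multiplier is m = (1 + c) / (rr + c) = (1 + 0.3383) / (0.2401 + 0.3383) ≈ 2.3138.
The sale removes 2.3 billion of base, so ΔM = m × ΔMB = 2.3138 × (−2.3) ≈ -5.3217 billion.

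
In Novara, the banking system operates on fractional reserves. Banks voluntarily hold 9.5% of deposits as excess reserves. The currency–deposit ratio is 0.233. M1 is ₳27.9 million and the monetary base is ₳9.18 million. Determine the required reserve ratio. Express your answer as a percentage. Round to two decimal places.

Using m = M/MB = 27.9/9.18 ≈ 3.039216. Since m = (1 + c)/(c + rr + e), the denominator satisfies c + rr + e = (1 + c)/m = (1 + 0.233) / 3.039216 ≈ 0.405697.
With c = 0.233 and e = 0.095, the required reserve ratio is 0.405697 − 0.233 − 0.095 = 0.077697.

7.77%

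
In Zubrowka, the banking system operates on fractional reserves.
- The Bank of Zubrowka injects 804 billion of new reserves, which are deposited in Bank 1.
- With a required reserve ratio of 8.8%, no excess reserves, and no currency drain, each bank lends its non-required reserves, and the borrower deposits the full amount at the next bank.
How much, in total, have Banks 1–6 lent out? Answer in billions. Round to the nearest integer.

Bank i lends (1 − rr)^i of the original deposit: Bank 1 lends 804·0.9120 = 733.2480, Bank 2 lends 804·0.9120² ≈ 668.7222, and so on.
Summing a geometric series: total = 804·[0.9120·(1 − 0.9120^6) / (1 − 0.9120)] ≈ 3537.9307 billion.

3538 billion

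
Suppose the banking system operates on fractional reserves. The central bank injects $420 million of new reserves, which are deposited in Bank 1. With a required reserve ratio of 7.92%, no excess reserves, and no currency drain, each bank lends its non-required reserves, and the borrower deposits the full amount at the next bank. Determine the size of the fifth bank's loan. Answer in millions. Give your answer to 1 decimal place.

Each bank lends a fraction (1 − rr) = 0.9208 of the deposit it receives, so Bank 5 receives 420·0.9208^4 and lends 420·0.9208^5 ≈ 278.0199 million.

$278.0 million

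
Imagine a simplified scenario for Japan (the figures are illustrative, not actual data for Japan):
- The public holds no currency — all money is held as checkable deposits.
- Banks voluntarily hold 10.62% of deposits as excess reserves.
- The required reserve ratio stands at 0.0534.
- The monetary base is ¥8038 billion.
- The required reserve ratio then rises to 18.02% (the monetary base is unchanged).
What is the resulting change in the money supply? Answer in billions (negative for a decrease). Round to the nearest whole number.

-22298 billion

Initially m₁ = 1 / (0.0534 + 0.1062) ≈ 6.26566, so M₁ = 6.26566 × 8038 ≈ 50363.3751 billion.
After the change m₂ = 1 / (0.1802 + 0.1062) ≈ 3.49162, so M₂ = 3.49162 × 8038 ≈ 28065.6416 billion.
ΔM = M₂ − M₁ = 28065.6416 − 50363.3751 = -22297.7335 billion.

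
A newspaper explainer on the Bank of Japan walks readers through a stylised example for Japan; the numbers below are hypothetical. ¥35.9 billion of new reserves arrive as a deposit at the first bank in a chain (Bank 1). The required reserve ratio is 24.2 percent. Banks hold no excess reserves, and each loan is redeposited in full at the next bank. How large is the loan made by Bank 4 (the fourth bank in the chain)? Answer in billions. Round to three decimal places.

Each bank lends a fraction (1 − rr) = 0.7580 of the deposit it receives, so Bank 4 receives 35.9·0.7580^3 and lends 35.9·0.7580^4 ≈ 11.8514 billion.

¥11.851 billion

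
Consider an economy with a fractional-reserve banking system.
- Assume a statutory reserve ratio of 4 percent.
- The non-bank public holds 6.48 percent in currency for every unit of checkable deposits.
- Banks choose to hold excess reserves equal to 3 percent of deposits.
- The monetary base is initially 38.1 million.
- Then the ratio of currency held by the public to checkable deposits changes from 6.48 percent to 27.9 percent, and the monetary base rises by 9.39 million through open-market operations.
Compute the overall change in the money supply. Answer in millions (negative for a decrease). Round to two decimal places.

Before: m₁ = (1 + 0.0648) / (0.04 + 0.03 + 0.0648) ≈ 7.89911, MB₁ = 38.1, so M₁ = 7.89911 × 38.1 ≈ 300.9561 million.
After: m₂ = (1 + 0.279) / (0.04 + 0.03 + 0.279) ≈ 3.66476, MB₂ = 38.1 + 9.39 = 47.49, so M₂ = 3.66476 × 47.49 ≈ 174.0395 million.
ΔM = M₂ − M₁ = 174.0395 − 300.9561 = -126.9166 million.

-126.92 million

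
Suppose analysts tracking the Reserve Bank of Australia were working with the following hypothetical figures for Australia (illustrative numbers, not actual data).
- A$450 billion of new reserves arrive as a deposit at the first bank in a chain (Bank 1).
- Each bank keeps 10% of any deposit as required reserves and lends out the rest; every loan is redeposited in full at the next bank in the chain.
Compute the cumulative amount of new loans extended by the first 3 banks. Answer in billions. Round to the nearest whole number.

Bank i lends (1 − rr)^i of the original deposit: Bank 1 lends 450·0.9000 = 405.0000, Bank 2 lends 450·0.9000² = 364.5000, and so on.
Summing a geometric series: total = 450·[0.9000·(1 − 0.9000^3) / (1 − 0.9000)] = 1097.5500 billion.

A$1098 billion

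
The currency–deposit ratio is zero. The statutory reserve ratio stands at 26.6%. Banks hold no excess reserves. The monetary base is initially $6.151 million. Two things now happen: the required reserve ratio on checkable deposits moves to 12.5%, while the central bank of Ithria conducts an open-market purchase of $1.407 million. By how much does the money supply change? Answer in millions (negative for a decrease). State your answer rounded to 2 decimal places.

Before: m₁ = 1 / (0.266) ≈ 3.7594, MB₁ = 6.151, so M₁ = 3.7594 × 6.151 ≈ 23.1241 million.
After: m₂ = 1 / (0.125) = 8, MB₂ = 6.151 + 1.407 = 7.558, so M₂ = 8 × 7.558 = 60.464 million.
ΔM = M₂ − M₁ = 60.464 − 23.1241 = 37.3399 million.

$37.34 million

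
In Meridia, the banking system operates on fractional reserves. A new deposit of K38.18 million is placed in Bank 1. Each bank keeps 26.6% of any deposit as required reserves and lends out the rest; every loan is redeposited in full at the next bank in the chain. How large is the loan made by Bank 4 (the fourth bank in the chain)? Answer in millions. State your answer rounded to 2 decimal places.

Each bank lends a fraction (1 − rr) = 0.7340 of the deposit it receives, so Bank 4 receives 38.18·0.7340^3 and lends 38.18·0.7340^4 ≈ 11.0821 million.

K11.08 million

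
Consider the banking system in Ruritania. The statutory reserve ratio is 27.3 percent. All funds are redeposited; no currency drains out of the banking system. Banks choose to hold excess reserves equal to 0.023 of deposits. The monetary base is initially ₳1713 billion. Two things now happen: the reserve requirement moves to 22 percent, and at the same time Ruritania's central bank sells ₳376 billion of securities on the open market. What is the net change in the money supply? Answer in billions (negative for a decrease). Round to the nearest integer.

Before: m₁ = 1 / (0.273 + 0.023) ≈ 3.37838, MB₁ = 1713, so M₁ = 3.37838 × 1713 ≈ 5787.1649 billion.
After: m₂ = 1 / (0.22 + 0.023) ≈ 4.11523, MB₂ = 1713 − 376 = 1337, so M₂ = 4.11523 × 1337 ≈ 5502.0625 billion.
ΔM = M₂ − M₁ = 5502.0625 − 5787.1649 = -285.1024 billion.

-285 billion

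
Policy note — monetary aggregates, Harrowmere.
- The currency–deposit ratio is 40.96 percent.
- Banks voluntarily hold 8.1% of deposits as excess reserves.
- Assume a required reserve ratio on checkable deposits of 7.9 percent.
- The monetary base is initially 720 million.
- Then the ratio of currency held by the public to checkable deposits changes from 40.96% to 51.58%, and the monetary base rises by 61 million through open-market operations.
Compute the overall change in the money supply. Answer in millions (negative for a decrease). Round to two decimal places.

-30.04 million

Before: m₁ = (1 + 0.4096) / (0.079 + 0.081 + 0.4096) ≈ 2.474719, MB₁ = 720, so M₁ = 2.474719 × 720 ≈ 1781.7977 million.
After: m₂ = (1 + 0.5158) / (0.079 + 0.081 + 0.5158) ≈ 2.242971, MB₂ = 720 + 61 = 781, so M₂ = 2.242971 × 781 ≈ 1751.7604 million.
ΔM = M₂ − M₁ = 1751.7604 − 1781.7977 = -30.0373 million.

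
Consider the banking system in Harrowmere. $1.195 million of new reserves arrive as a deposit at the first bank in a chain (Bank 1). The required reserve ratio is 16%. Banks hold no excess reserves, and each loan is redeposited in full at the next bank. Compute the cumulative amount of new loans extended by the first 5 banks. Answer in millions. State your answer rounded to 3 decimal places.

Bank i lends (1 − rr)^i of the original deposit: Bank 1 lends 1.195·0.8400 = 1.0038, Bank 2 lends 1.195·0.8400² ≈ 0.8432, and so on.
Summing a geometric series: total = 1.195·[0.8400·(1 − 0.8400^5) / (1 − 0.8400)] ≈ 3.6500 million.

$3.650 million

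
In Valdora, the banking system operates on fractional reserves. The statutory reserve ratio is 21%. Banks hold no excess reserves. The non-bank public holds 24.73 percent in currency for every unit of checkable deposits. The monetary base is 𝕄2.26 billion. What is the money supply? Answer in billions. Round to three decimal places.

𝕄6.164 billion

The money multiplier is m = (1 + c) / (rr + c) = (1 + 0.2473) / (0.21 + 0.2473) ≈ 2.72753.
So M = m × MB = 2.72753 × 2.26 ≈ 6.1642 billion.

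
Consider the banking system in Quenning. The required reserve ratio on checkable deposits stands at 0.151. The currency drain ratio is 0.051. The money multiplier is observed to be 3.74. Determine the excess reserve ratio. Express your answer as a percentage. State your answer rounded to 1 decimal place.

7.9%

Using m = 3.74. Since m = (1 + c)/(c + rr + e), the denominator satisfies c + rr + e = (1 + c)/m = (1 + 0.051) / 3.74 ≈ 0.281016.
With c = 0.051 and rr = 0.151, the excess reserve ratio is 0.281016 − 0.051 − 0.151 = 0.079016.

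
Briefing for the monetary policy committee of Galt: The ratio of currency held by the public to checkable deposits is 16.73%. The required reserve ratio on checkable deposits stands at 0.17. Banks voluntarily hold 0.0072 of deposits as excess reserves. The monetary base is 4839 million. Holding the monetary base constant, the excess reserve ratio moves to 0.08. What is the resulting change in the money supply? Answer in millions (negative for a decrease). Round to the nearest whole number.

Initially m₁ = (1 + 0.1673) / (0.17 + 0.0072 + 0.1673) ≈ 3.38839, so M₁ = 3.38839 × 4839 ≈ 16396.4192 million.
After the change m₂ = (1 + 0.1673) / (0.17 + 0.08 + 0.1673) ≈ 2.79727, so M₂ = 2.79727 × 4839 ≈ 13535.9895 million.
ΔM = M₂ − M₁ = 13535.9895 − 16396.4192 = -2860.4297 million.

-2860 million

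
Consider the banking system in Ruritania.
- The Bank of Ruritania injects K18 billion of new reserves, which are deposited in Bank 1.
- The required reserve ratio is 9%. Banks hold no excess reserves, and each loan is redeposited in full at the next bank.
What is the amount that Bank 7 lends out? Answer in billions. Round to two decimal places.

K9.30 billion

Each bank lends a fraction (1 − rr) = 0.9100 of the deposit it receives, so Bank 7 receives 18·0.9100^6 and lends 18·0.9100^7 ≈ 9.3017 billion.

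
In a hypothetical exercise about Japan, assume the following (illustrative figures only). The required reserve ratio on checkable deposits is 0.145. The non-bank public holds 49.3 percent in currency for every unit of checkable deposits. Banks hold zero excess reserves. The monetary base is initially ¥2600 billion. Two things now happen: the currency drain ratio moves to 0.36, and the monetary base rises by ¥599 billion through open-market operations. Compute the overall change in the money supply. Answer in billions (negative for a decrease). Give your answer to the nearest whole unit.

Before: m₁ = (1 + 0.493) / (0.145 + 0.493) ≈ 2.34013, MB₁ = 2600, so M₁ = 2.34013 × 2600 = 6084.338 billion.
After: m₂ = (1 + 0.36) / (0.145 + 0.36) ≈ 2.69307, MB₂ = 2600 + 599 = 3199, so M₂ = 2.69307 × 3199 ≈ 8615.1309 billion.
ΔM = M₂ − M₁ = 8615.1309 − 6084.338 = 2530.7929 billion.

¥2531 billion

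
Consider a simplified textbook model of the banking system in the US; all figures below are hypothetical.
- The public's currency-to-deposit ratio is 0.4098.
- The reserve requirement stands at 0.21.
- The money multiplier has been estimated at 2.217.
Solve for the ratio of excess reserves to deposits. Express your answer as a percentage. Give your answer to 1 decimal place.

Using m = 2.217. Since m = (1 + c)/(c + rr + e), the denominator satisfies c + rr + e = (1 + c)/m = (1 + 0.4098) / 2.217 ≈ 0.635904.
With c = 0.4098 and rr = 0.21, the ratio of excess reserves to deposits is 0.635904 − 0.4098 − 0.21 = 0.016104.

1.6%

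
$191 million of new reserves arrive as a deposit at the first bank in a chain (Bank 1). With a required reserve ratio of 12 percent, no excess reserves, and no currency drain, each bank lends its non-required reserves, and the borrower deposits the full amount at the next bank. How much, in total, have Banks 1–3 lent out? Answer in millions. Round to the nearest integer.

Bank i lends (1 − rr)^i of the original deposit: Bank 1 lends 191·0.8800 = 168.0800, Bank 2 lends 191·0.8800² = 147.9104, and so on.
Summing a geometric series: total = 191·[0.8800·(1 − 0.8800^3) / (1 − 0.8800)] ≈ 446.1516 million.

$446 million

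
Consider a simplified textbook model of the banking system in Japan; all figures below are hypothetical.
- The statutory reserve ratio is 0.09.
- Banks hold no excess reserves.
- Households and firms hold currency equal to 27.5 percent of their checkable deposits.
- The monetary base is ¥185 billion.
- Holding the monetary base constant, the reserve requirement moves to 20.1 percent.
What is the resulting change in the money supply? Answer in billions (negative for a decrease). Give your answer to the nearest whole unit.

Initially m₁ = (1 + 0.275) / (0.09 + 0.275) ≈ 3.4932, so M₁ = 3.4932 × 185 = 646.242 billion.
After the change m₂ = (1 + 0.275) / (0.201 + 0.275) ≈ 2.6786, so M₂ = 2.6786 × 185 = 495.541 billion.
ΔM = M₂ − M₁ = 495.541 − 646.242 = -150.701 billion.

-151 billion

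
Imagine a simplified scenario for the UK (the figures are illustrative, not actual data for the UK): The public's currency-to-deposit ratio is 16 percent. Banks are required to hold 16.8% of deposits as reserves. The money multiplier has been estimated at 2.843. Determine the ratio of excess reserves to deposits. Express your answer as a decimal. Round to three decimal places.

Using m = 2.843. Since m = (1 + c)/(c + rr + e), the denominator satisfies c + rr + e = (1 + c)/m = (1 + 0.16) / 2.843 ≈ 0.408020.
With c = 0.16 and rr = 0.168, the ratio of excess reserves to deposits is 0.408020 − 0.16 − 0.168 = 0.08002.

0.080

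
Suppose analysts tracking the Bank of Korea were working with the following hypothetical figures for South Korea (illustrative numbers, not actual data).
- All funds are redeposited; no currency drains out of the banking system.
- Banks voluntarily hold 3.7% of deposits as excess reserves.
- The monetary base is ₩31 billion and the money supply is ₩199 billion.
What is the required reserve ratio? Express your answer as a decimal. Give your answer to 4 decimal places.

Using m = M/MB = 199/31 ≈ 6.419355. Since m = (1 + c)/(c + rr + e), the denominator satisfies c + rr + e = (1 + c)/m = (1 + 0) / 6.419355 ≈ 0.155779.
With c = 0 and e = 0.037, the required reserve ratio is 0.155779 − 0 − 0.037 = 0.118779.

0.1188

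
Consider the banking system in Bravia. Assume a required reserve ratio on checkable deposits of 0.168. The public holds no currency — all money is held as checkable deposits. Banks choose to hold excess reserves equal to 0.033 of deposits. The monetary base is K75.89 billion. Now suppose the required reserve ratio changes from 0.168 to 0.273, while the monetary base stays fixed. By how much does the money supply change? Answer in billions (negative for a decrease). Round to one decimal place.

Initially m₁ = 1 / (0.168 + 0.033) ≈ 4.9751, so M₁ = 4.9751 × 75.89 ≈ 377.5603 billion.
After the change m₂ = 1 / (0.273 + 0.033) ≈ 3.2680, so M₂ = 3.2680 × 75.89 ≈ 248.0085 billion.
ΔM = M₂ − M₁ = 248.0085 − 377.5603 = -129.5518 billion.

-129.6 billion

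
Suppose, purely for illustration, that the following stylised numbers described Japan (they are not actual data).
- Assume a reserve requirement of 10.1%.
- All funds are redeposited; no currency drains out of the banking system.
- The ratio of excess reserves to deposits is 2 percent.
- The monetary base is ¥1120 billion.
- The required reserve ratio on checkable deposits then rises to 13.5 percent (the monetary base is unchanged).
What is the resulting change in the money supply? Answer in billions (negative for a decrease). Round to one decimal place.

-2030.4 billion

Initially m₁ = 1 / (0.101 + 0.02) ≈ 8.264463, so M₁ = 8.264463 × 1120 ≈ 9256.1986 billion.
After the change m₂ = 1 / (0.135 + 0.02) ≈ 6.451613, so M₂ = 6.451613 × 1120 ≈ 7225.8066 billion.
ΔM = M₂ − M₁ = 7225.8066 − 9256.1986 = -2030.392 billion.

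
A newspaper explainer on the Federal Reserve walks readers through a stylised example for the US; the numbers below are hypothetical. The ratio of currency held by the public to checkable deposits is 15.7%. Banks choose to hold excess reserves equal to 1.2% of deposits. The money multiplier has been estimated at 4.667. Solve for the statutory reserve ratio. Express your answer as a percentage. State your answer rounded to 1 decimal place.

7.9%

Using m = 4.667. Since m = (1 + c)/(c + rr + e), the denominator satisfies c + rr + e = (1 + c)/m = (1 + 0.157) / 4.667 ≈ 0.247911.
With c = 0.157 and e = 0.012, the statutory reserve ratio is 0.247911 − 0.157 − 0.012 = 0.078911.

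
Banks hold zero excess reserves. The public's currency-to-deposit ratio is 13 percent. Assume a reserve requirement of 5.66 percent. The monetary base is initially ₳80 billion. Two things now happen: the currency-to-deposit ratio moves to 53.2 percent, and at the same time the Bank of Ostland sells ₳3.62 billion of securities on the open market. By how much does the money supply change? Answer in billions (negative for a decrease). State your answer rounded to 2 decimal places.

-285.66 billion

Before: m₁ = (1 + 0.13) / (0.0566 + 0.13) ≈ 6.05573, MB₁ = 80, so M₁ = 6.05573 × 80 = 484.4584 billion.
After: m₂ = (1 + 0.532) / (0.0566 + 0.532) ≈ 2.60279, MB₂ = 80 − 3.62 = 76.38, so M₂ = 2.60279 × 76.38 ≈ 198.8011 billion.
ΔM = M₂ − M₁ = 198.8011 − 484.4584 = -285.6573 billion.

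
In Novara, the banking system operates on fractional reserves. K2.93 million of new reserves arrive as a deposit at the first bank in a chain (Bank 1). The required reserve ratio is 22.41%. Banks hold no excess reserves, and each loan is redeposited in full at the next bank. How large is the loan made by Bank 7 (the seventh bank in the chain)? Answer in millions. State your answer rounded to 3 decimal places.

K0.496 million

Each bank lends a fraction (1 − rr) = 0.7759 of the deposit it receives, so Bank 7 receives 2.93·0.7759^6 and lends 2.93·0.7759^7 ≈ 0.4960 million.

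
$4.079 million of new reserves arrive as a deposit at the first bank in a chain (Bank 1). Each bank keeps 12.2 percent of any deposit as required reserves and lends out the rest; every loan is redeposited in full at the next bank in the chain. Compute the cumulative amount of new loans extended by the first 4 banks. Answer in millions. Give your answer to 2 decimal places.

Bank i lends (1 − rr)^i of the original deposit: Bank 1 lends 4.079·0.8780 ≈ 3.5814, Bank 2 lends 4.079·0.8780² ≈ 3.1444, and so on.
Summing a geometric series: total = 4.079·[0.8780·(1 − 0.8780^4) / (1 − 0.8780)] ≈ 11.9106 million.

$11.91 million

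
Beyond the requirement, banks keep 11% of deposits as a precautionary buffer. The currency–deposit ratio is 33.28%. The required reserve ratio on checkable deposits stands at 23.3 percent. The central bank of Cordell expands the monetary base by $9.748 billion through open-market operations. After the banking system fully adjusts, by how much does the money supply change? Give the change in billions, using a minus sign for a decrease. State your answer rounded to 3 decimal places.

The money multiplier is m = (1 + c) / (rr + e + c) = (1 + 0.3328) / (0.233 + 0.11 + 0.3328) ≈ 1.97218.
The purchase adds 9.748 billion of base, so ΔM = m × ΔMB = 1.97218 × (+9.748) ≈ 19.2248 billion.

$19.225 billion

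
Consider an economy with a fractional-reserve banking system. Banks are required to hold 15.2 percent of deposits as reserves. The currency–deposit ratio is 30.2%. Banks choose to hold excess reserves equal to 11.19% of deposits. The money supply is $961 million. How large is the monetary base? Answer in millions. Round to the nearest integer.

$418 million

The money multiplier is m = (1 + c) / (rr + e + c) = (1 + 0.302) / (0.152 + 0.1119 + 0.302) ≈ 2.3008.
MB = M / m = 961 / 2.3008 ≈ 417.6808 million.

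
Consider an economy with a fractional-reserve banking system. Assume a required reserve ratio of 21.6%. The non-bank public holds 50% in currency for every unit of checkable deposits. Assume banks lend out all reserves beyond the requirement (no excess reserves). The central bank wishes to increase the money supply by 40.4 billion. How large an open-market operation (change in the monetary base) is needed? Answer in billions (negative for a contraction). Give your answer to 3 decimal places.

19.284 billion

The money multiplier is m = (1 + c) / (rr + c) = (1 + 0.5) / (0.216 + 0.5) ≈ 2.094972.
ΔMB = ΔM / m = (+40.4) / 2.094972 ≈ 19.2843 billion.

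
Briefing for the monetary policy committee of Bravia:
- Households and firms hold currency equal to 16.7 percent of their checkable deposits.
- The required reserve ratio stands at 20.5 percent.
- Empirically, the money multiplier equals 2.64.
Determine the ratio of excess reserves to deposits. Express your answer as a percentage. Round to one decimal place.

Using m = 2.64. Since m = (1 + c)/(c + rr + e), the denominator satisfies c + rr + e = (1 + c)/m = (1 + 0.167) / 2.64 ≈ 0.442045.
With c = 0.167 and rr = 0.205, the ratio of excess reserves to deposits is 0.442045 − 0.167 − 0.205 = 0.070045.

7.0%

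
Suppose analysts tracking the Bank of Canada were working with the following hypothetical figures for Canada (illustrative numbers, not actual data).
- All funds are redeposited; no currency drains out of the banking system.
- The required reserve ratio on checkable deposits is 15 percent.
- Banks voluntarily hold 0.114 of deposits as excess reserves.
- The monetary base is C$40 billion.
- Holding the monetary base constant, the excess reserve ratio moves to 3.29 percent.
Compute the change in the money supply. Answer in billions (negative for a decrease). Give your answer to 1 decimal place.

Initially m₁ = 1 / (0.15 + 0.114) ≈ 3.7879, so M₁ = 3.7879 × 40 = 151.516 billion.
After the change m₂ = 1 / (0.15 + 0.0329) ≈ 5.4675, so M₂ = 5.4675 × 40 = 218.7 billion.
ΔM = M₂ − M₁ = 218.7 − 151.516 = 67.184 billion.

C$67.2 billion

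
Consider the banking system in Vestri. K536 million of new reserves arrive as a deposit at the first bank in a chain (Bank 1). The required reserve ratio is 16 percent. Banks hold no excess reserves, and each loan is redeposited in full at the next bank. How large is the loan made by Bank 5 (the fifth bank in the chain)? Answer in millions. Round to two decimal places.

Each bank lends a fraction (1 − rr) = 0.8400 of the deposit it receives, so Bank 5 receives 536·0.8400^4 and lends 536·0.8400^5 ≈ 224.1616 million.

K224.16 million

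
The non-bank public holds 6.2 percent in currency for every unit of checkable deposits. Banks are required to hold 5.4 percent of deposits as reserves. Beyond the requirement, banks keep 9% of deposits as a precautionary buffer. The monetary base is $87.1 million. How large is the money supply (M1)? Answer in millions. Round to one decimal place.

The money multiplier is m = (1 + c) / (rr + e + c) = (1 + 0.062) / (0.054 + 0.09 + 0.062) ≈ 5.1553.
So M = m × MB = 5.1553 × 87.1 ≈ 449.0266 million.

$449.0 million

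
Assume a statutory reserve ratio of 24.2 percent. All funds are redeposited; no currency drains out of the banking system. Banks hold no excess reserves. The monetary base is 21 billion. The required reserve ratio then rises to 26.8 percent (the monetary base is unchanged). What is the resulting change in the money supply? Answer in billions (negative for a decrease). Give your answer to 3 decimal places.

Initially m₁ = 1 / (0.242) ≈ 4.132231, so M₁ = 4.132231 × 21 ≈ 86.7769 billion.
After the change m₂ = 1 / (0.268) ≈ 3.731343, so M₂ = 3.731343 × 21 ≈ 78.3582 billion.
ΔM = M₂ − M₁ = 78.3582 − 86.7769 = -8.4187 billion.

-8.419 billion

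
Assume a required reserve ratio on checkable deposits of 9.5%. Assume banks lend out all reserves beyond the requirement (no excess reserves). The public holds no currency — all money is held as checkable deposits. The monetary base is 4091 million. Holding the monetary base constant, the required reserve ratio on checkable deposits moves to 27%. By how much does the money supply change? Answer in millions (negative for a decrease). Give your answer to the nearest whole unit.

Initially m₁ = 1 / (0.095) ≈ 10.52632, so M₁ = 10.52632 × 4091 ≈ 43063.1751 million.
After the change m₂ = 1 / (0.27) ≈ 3.70370, so M₂ = 3.70370 × 4091 = 15151.8367 million.
ΔM = M₂ − M₁ = 15151.8367 − 43063.1751 = -27911.3384 million.

-27911 million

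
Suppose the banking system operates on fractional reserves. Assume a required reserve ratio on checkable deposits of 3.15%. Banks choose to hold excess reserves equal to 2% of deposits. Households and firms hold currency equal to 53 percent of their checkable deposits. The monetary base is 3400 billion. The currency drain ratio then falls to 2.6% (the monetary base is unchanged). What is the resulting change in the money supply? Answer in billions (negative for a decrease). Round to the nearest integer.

36066 billion

Initially m₁ = (1 + 0.53) / (0.0315 + 0.02 + 0.53) ≈ 2.63113, so M₁ = 2.63113 × 3400 = 8945.842 billion.
After the change m₂ = (1 + 0.026) / (0.0315 + 0.02 + 0.026) ≈ 13.23871, so M₂ = 13.23871 × 3400 = 45011.614 billion.
ΔM = M₂ − M₁ = 45011.614 − 8945.842 = 36065.772 billion.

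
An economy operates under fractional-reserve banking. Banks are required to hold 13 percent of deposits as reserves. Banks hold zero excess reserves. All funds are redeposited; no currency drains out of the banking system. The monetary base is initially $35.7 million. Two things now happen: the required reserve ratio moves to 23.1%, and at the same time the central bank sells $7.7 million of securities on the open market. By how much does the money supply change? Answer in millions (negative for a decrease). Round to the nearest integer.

-153 million

Before: m₁ = 1 / (0.13) ≈ 7.6923, MB₁ = 35.7, so M₁ = 7.6923 × 35.7 ≈ 274.6151 million.
After: m₂ = 1 / (0.231) ≈ 4.3290, MB₂ = 35.7 − 7.7 = 28, so M₂ = 4.3290 × 28 = 121.212 million.
ΔM = M₂ − M₁ = 121.212 − 274.6151 = -153.4031 million.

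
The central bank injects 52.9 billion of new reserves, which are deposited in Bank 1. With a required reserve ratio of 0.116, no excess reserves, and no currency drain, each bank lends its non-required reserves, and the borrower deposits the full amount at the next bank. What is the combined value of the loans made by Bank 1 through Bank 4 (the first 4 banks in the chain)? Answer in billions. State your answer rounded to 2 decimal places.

Bank i lends (1 − rr)^i of the original deposit: Bank 1 lends 52.9·0.8840 = 46.7636, Bank 2 lends 52.9·0.8840² ≈ 41.3390, and so on.
Summing a geometric series: total = 52.9·[0.8840·(1 − 0.8840^4) / (1 − 0.8840)] ≈ 156.9509 billion.

156.95 billion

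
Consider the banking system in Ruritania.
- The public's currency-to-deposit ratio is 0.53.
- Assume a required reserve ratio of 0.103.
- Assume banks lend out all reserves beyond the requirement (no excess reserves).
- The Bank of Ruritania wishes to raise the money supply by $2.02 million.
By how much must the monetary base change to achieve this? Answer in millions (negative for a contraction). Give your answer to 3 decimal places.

$0.836 million

The money multiplier is m = (1 + c) / (rr + c) = (1 + 0.53) / (0.103 + 0.53) ≈ 2.41706.
ΔMB = ΔM / m = (+2.02) / 2.41706 ≈ 0.8357 million.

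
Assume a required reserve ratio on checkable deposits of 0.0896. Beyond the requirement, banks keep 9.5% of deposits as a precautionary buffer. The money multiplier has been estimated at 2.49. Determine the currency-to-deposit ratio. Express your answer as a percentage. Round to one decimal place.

Using m = 2.49. From m = (1 + c)/(c + rr + e), rearranging gives 1 + c = m·(c + rr + e), so c·(1 − m) = m·(rr + e) − 1.
Hence c = [m·(rr + e) − 1]/(1 − m) = [2.49 × (0.0896 + 0.095) − 1] / (1 − 2.49) ≈ 0.362648.

36.3%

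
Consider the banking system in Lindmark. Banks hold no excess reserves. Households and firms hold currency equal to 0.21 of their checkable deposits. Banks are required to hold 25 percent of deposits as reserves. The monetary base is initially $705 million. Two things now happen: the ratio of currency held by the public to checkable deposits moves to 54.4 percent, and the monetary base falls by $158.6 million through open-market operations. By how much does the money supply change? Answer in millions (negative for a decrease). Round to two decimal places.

-791.94 million

Before: m₁ = (1 + 0.21) / (0.25 + 0.21) ≈ 2.630435, MB₁ = 705, so M₁ = 2.630435 × 705 ≈ 1854.4567 million.
After: m₂ = (1 + 0.544) / (0.25 + 0.544) ≈ 1.944584, MB₂ = 705 − 158.6 = 546.4, so M₂ = 1.944584 × 546.4 ≈ 1062.5207 million.
ΔM = M₂ − M₁ = 1062.5207 − 1854.4567 = -791.936 million.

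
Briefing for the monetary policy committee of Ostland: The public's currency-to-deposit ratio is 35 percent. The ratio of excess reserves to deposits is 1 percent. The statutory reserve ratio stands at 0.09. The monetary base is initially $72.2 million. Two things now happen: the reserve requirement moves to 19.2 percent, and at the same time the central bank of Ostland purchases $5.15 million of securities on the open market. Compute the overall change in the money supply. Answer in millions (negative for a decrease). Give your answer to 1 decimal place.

-27.4 million

Before: m₁ = (1 + 0.35) / (0.09 + 0.01 + 0.35) = 3, MB₁ = 72.2, so M₁ = 3 × 72.2 = 216.6 million.
After: m₂ = (1 + 0.35) / (0.192 + 0.01 + 0.35) ≈ 2.4457, MB₂ = 72.2 + 5.15 = 77.35, so M₂ = 2.4457 × 77.35 ≈ 189.1749 million.
ΔM = M₂ − M₁ = 189.1749 − 216.6 = -27.4251 million.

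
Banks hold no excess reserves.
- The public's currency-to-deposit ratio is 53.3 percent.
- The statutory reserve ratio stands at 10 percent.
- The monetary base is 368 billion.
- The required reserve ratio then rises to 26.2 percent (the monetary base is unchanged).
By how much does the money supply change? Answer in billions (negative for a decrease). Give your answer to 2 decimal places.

Initially m₁ = (1 + 0.533) / (0.1 + 0.533) ≈ 2.421801, so M₁ = 2.421801 × 368 ≈ 891.2228 billion.
After the change m₂ = (1 + 0.533) / (0.262 + 0.533) ≈ 1.928302, so M₂ = 1.928302 × 368 ≈ 709.6151 billion.
ΔM = M₂ − M₁ = 709.6151 − 891.2228 = -181.6077 billion.

-181.61 billion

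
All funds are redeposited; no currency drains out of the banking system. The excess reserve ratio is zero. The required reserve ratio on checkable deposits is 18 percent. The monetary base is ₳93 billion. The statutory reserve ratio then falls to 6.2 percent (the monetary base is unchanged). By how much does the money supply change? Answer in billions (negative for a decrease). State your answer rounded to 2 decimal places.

₳983.33 billion

Initially m₁ = 1 / (0.18) ≈ 5.55556, so M₁ = 5.55556 × 93 ≈ 516.6671 billion.
After the change m₂ = 1 / (0.062) ≈ 16.12903, so M₂ = 16.12903 × 93 ≈ 1499.9998 billion.
ΔM = M₂ − M₁ = 1499.9998 − 516.6671 = 983.3327 billion.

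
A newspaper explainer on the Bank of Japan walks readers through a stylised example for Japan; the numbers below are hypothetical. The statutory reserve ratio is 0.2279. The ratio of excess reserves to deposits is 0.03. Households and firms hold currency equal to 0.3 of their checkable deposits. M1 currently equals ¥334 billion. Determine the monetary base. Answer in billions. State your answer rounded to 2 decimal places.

¥143.34 billion

The money multiplier is m = (1 + c) / (rr + e + c) = (1 + 0.3) / (0.2279 + 0.03 + 0.3) ≈ 2.330167.
MB = M / m = 334 / 2.330167 ≈ 143.3374 billion.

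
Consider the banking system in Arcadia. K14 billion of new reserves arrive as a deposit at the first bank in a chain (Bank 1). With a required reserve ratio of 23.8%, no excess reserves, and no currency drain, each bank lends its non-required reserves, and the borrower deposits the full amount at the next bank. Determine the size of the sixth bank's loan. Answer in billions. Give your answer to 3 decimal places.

K2.741 billion

Each bank lends a fraction (1 − rr) = 0.7620 of the deposit it receives, so Bank 6 receives 14·0.7620^5 and lends 14·0.7620^6 ≈ 2.7407 billion.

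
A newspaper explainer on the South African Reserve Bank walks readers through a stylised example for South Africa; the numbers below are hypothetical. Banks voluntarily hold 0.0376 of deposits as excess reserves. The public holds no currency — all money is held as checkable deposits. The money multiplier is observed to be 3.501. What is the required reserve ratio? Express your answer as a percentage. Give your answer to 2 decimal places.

Using m = 3.501. Since m = (1 + c)/(c + rr + e), the denominator satisfies c + rr + e = (1 + c)/m = (1 + 0) / 3.501 ≈ 0.285633.
With c = 0 and e = 0.0376, the required reserve ratio is 0.285633 − 0 − 0.0376 = 0.248033.

24.80%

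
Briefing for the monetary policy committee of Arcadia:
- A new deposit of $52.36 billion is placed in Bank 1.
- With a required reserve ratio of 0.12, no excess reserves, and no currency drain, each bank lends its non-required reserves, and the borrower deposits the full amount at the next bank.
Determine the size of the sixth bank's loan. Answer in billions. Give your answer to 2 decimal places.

Each bank lends a fraction (1 − rr) = 0.8800 of the deposit it receives, so Bank 6 receives 52.36·0.8800^5 and lends 52.36·0.8800^6 ≈ 24.3162 billion.

$24.32 billion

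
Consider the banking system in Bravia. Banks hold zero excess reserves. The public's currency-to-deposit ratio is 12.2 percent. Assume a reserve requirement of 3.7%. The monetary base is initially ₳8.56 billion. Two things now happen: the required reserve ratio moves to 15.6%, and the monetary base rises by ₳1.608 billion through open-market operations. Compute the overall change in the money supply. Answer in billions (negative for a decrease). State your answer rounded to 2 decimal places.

-19.37 billion

Before: m₁ = (1 + 0.122) / (0.037 + 0.122) ≈ 7.05660, MB₁ = 8.56, so M₁ = 7.05660 × 8.56 ≈ 60.4045 billion.
After: m₂ = (1 + 0.122) / (0.156 + 0.122) ≈ 4.03597, MB₂ = 8.56 + 1.608 = 10.168, so M₂ = 4.03597 × 10.168 ≈ 41.0377 billion.
ΔM = M₂ − M₁ = 41.0377 − 60.4045 = -19.3668 billion.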